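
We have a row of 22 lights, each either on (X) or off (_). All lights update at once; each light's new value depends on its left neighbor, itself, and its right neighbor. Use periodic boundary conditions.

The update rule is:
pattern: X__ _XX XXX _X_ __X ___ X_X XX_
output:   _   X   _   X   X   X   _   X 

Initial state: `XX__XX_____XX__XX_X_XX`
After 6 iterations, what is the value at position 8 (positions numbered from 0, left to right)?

iteration 1: _X_XXX_XXXXXX_XXX_X_X_
iteration 2: XX_X_X_X____X_X_X_X_X_
iteration 3: XX_X_X_X_XXXX_X_X_X_X_
iteration 4: XX_X_X_X_X__X_X_X_X_X_
iteration 5: XX_X_X_X_X_XX_X_X_X_X_
iteration 6: XX_X_X_X_X_XX_X_X_X_X_
position 8 holds _

_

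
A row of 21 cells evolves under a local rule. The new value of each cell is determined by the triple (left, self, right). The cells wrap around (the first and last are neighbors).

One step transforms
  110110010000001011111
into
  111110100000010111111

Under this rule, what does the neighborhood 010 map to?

At position 7 the neighborhood is 010; the next row has 0 there.

0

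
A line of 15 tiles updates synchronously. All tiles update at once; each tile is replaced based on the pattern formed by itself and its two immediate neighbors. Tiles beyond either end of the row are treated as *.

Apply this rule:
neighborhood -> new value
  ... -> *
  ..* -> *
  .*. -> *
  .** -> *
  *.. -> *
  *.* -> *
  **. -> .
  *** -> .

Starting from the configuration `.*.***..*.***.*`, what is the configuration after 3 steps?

*****..*****..*

****..*****..**
....***....***.
*****..*****..*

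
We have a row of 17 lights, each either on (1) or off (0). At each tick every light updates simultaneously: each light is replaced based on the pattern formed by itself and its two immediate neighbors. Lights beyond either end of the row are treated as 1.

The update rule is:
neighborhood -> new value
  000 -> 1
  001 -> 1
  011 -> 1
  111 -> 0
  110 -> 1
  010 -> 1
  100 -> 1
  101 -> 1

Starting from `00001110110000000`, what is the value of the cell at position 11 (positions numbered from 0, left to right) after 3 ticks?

1

tick 1: 11111011111111111
tick 2: 00001110000000000
tick 3: 11111011111111111
position 11 holds 1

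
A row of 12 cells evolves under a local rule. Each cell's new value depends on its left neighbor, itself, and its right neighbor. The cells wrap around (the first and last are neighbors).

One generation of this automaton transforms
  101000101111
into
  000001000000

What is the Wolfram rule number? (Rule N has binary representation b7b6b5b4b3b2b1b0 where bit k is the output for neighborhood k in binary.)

position 9: 111 → 0  (bit 7 = 0)
position 0: 110 → 0  (bit 6 = 0)
position 1: 101 → 0  (bit 5 = 0)
position 3: 100 → 0  (bit 4 = 0)
position 8: 011 → 0  (bit 3 = 0)
position 2: 010 → 0  (bit 2 = 0)
position 5: 001 → 1  (bit 1 = 1)
position 4: 000 → 0  (bit 0 = 0)
bits b7..b0 = 00000010 = 2

2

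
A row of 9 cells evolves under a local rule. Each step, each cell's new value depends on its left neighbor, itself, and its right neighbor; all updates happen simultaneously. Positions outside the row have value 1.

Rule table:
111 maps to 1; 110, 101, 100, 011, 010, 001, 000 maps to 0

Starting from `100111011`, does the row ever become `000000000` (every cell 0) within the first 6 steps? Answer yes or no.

000010001
000000000
all cells are 0 at step 2

yes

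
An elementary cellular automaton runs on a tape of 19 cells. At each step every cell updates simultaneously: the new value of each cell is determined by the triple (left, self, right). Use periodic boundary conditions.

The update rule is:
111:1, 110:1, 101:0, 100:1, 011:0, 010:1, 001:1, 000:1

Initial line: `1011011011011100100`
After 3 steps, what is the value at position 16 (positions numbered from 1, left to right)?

1

1001001001001111111
1111111111110111111
1111111111110011111
position 16 holds 1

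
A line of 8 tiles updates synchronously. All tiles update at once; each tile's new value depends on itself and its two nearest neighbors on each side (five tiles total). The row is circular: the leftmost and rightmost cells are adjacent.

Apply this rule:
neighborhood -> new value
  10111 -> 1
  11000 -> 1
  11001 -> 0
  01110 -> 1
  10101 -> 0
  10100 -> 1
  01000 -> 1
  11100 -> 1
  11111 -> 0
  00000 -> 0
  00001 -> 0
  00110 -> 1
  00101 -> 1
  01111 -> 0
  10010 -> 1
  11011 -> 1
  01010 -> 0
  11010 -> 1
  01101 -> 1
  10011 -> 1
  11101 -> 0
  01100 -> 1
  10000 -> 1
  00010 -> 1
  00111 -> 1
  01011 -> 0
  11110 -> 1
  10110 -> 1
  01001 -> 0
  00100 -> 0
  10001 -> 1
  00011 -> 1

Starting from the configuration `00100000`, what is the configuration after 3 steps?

step 1: 01011000
step 2: 11011110
step 3: 11110101

11110101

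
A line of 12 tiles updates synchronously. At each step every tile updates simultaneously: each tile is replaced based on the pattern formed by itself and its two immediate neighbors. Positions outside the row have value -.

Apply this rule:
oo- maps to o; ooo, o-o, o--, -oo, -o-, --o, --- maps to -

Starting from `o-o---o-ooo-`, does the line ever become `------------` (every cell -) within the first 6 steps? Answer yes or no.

----------o-
------------
all cells are - at step 2

yes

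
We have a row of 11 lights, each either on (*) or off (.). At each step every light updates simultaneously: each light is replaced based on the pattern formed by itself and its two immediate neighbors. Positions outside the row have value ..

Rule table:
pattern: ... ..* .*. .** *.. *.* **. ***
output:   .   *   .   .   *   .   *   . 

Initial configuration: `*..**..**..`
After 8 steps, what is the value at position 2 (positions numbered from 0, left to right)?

.

step 1: .**.***.**.
step 2: *.*...*..**
step 3: ...*.*.**.*
step 4: ..*.....*..
step 5: .*.*...*.*.
step 6: *...*.*...*
step 7: .*.*...*.*.  (repeats step 5; period 2)
step 8: *...*.*...*
position 2 holds .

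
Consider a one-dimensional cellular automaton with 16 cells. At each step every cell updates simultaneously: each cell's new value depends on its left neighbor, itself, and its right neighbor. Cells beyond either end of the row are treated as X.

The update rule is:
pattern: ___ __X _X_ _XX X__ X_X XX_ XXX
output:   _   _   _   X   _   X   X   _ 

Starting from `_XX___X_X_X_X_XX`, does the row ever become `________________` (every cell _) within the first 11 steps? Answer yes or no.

yes

XXX____X_X_X_XX_
__X_____X_X_XXXX
_________X_XX___
__________XXX___
__________X_X___
___________X____
________________
all cells are _ at step 7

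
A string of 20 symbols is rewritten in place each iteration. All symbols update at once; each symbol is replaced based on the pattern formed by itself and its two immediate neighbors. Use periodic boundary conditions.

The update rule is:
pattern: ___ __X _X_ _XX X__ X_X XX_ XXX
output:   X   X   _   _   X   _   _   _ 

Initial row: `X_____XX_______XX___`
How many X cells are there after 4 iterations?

iteration 1: _XXXXX__XXXXXXX__XXX
iteration 2: ______XX_______XX___
iteration 3: XXXXXX__XXXXXXX__XXX
iteration 4: ______XX_______XX___
count of X: 4

4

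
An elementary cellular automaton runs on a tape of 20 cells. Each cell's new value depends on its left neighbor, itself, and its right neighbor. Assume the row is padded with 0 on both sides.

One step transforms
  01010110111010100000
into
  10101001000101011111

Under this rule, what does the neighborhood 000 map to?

1

At position 16 the neighborhood is 000; the next row has 1 there.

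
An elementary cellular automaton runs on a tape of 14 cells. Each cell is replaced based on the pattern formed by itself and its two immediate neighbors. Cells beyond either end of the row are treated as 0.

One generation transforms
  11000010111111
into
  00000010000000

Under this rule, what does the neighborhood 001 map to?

0

At position 5 the neighborhood is 001; the next row has 0 there.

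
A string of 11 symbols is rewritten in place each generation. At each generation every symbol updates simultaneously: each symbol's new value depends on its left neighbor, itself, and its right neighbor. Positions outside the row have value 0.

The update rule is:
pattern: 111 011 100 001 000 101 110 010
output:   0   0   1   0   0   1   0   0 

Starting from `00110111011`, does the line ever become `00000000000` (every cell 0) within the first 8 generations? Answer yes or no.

00001000100
00000100010
00000010001
00000001000
00000000100
00000000010
00000000001
00000000000
all cells are 0 at generation 8

yes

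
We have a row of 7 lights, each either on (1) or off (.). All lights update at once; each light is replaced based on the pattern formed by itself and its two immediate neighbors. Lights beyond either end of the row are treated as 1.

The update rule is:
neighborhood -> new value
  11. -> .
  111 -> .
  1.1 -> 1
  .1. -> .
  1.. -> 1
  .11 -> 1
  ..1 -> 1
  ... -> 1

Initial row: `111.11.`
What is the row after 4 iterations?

iteration 1: ...11.1
iteration 2: 1111.11
iteration 3: ....11.
iteration 4: 11111.1

11111.1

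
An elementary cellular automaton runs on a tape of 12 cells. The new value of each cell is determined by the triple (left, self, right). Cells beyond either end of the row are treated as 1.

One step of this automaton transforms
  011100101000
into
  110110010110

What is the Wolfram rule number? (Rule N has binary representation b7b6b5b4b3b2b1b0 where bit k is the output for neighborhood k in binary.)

position 2: 111 → 0  (bit 7 = 0)
position 3: 110 → 1  (bit 6 = 1)
position 0: 101 → 1  (bit 5 = 1)
position 4: 100 → 1  (bit 4 = 1)
position 1: 011 → 1  (bit 3 = 1)
position 6: 010 → 0  (bit 2 = 0)
position 5: 001 → 0  (bit 1 = 0)
position 10: 000 → 1  (bit 0 = 1)
bits b7..b0 = 01111001 = 121

121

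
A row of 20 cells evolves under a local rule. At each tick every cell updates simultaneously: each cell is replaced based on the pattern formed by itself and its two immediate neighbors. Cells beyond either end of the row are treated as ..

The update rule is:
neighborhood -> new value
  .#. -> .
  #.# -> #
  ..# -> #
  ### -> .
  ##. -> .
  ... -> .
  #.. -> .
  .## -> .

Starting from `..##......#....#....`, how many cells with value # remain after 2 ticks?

.#.......#....#.....
#.......#....#......
count of #: 3

3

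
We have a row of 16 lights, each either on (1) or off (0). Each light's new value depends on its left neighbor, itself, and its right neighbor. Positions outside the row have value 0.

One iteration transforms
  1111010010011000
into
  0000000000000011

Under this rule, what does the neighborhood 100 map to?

At position 6 the neighborhood is 100; the next row has 0 there.

0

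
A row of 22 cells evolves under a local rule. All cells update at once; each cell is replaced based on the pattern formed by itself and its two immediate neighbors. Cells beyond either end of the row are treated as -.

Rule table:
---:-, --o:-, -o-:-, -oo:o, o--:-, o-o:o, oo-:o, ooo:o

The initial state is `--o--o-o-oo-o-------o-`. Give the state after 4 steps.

-------ooooo----------

------o-oooo----------
-------ooooo----------
-------ooooo----------  (fixed point — unchanged through step 4)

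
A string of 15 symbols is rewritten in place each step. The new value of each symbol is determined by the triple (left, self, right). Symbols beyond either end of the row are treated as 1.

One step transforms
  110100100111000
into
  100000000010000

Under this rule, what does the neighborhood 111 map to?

1

At position 0 the neighborhood is 111; the next row has 1 there.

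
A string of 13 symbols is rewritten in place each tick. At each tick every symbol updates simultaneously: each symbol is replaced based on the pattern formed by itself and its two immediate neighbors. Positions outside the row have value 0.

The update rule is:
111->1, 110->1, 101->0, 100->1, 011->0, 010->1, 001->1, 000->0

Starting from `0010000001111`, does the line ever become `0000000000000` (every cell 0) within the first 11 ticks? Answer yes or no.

no

0111000010111
1011100110011
1001111011101
1110111001101
0110011110101
1011101110101
1001100110101
1110111010101
0110011010101
1011101010101
1001101010101
tick 11 is 1001101010101, still not uniform 0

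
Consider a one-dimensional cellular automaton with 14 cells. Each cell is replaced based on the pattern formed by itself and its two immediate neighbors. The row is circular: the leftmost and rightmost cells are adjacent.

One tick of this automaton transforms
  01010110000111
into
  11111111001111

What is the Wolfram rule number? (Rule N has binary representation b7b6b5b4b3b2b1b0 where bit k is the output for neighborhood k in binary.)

254

position 12: 111 → 1  (bit 7 = 1)
position 6: 110 → 1  (bit 6 = 1)
position 0: 101 → 1  (bit 5 = 1)
position 7: 100 → 1  (bit 4 = 1)
position 5: 011 → 1  (bit 3 = 1)
position 1: 010 → 1  (bit 2 = 1)
position 10: 001 → 1  (bit 1 = 1)
position 8: 000 → 0  (bit 0 = 0)
bits b7..b0 = 11111110 = 254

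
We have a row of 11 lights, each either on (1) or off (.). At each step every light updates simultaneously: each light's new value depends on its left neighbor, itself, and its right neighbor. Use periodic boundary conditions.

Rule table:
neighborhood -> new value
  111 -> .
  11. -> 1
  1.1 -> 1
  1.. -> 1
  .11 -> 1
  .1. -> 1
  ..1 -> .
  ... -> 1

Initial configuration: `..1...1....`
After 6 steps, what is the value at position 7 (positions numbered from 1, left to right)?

1

1.111.11111
111.111....
1.111.1111.
111.111..11
..111.11.1.
1.1.1111111
position 7 holds 1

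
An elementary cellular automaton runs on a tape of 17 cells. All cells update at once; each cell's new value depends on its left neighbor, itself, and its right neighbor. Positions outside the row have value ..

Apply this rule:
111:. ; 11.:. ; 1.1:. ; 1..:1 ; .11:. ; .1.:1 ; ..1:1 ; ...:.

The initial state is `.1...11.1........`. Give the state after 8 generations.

..1.............1

generation 1: 111.1...11.......
generation 2: ....11.1..1......
generation 3: ...1...11111.....
generation 4: ..111.1.....1....
generation 5: .1....11...111...
generation 6: 111..1..1.1...1..
generation 7: ...111111.11.111.
generation 8: ..1.............1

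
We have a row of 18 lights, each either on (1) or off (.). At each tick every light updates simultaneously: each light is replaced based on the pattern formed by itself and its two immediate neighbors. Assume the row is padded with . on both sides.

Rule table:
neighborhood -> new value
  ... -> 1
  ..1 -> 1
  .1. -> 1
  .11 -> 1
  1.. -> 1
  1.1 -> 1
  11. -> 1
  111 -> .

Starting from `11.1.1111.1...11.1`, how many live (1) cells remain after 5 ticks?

111111..1111111111
1....1111........1
111111..1111111111  (repeats tick 1; period 2)
tick 5: 111111..1111111111
count of 1: 16

16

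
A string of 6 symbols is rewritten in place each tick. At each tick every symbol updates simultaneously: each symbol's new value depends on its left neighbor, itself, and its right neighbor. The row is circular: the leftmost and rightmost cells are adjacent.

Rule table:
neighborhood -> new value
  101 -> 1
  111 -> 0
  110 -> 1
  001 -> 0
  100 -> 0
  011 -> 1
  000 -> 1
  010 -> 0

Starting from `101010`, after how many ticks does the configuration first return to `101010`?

010101
101010

2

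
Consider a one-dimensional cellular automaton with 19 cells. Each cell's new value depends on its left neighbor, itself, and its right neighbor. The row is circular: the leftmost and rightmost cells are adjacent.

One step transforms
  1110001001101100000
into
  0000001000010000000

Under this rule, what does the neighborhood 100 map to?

0

At position 3 the neighborhood is 100; the next row has 0 there.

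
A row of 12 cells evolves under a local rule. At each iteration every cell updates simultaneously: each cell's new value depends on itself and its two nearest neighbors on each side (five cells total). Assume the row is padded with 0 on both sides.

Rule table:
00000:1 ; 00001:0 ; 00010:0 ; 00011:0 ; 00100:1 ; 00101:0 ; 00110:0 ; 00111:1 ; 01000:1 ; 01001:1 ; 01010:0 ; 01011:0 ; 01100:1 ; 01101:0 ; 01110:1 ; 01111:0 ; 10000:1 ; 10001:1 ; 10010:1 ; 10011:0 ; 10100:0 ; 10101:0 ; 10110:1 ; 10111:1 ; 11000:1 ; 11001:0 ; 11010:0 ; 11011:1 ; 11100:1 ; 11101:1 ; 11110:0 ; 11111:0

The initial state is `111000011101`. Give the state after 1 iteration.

111110011100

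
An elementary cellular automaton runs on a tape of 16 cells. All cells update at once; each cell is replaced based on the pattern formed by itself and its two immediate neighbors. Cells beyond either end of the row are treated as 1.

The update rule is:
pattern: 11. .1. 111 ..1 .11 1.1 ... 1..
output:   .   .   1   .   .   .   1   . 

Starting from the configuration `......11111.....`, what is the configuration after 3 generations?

generation 1: .1111..111..111.
generation 2: ..11....1....1..
generation 3: .....11...11....

.....11...11....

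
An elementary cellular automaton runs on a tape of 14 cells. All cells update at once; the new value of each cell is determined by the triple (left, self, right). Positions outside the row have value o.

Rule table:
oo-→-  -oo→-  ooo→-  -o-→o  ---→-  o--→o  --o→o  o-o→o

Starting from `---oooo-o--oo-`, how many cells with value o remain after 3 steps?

step 1: o-o----oooo--o
step 2: -ooo--o----oo-
step 3: o---oooo--o--o
count of o: 7

7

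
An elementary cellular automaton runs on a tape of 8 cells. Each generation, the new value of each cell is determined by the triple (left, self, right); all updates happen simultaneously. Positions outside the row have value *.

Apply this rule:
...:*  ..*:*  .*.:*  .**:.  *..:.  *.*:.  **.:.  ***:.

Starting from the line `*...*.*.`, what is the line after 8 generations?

.*......

..***.*.
.*....*.
.*.****.
.*......
.*.*****
.*......  (repeats generation 4; period 2)
generation 8: .*......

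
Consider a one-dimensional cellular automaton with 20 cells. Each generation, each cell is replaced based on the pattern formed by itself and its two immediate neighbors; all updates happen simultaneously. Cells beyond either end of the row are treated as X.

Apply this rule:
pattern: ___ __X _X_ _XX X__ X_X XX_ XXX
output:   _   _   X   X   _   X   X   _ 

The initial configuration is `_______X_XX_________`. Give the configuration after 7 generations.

_______X__X_________

generation 1: _______XXXX_________
generation 2: _______X__X_________
generation 3: _______X__X_________  (fixed point — unchanged through generation 7)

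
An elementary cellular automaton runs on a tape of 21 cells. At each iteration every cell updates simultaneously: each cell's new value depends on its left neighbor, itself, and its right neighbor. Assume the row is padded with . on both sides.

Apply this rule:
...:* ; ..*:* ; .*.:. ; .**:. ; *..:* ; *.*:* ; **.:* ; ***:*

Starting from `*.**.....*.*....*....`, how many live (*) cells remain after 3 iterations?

15

.*.******.*.****.****
*.*.******.*.****.***
.*.*.******.*.****.**
count of *: 15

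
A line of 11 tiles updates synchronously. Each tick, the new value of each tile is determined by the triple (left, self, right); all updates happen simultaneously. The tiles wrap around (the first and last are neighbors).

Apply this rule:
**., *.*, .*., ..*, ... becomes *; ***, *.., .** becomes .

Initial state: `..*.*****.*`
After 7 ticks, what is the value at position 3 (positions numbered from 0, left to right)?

tick 1: .***....***
tick 2: *..*.***..*
tick 3: *.***..*.*.
tick 4: **..*.*****
tick 5: .*.***.....
tick 6: ***..*.****
tick 7: ..*.***....
position 3 holds .

.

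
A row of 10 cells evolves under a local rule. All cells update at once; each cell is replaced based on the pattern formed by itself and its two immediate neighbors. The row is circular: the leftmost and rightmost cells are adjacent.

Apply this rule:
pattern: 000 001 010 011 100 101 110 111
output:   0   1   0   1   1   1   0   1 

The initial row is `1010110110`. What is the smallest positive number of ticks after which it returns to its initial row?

0101101101
1011011010
0110110101
1101101010
1011010101
0110101011
1101010110
1010101101
0101011011
1010110110

10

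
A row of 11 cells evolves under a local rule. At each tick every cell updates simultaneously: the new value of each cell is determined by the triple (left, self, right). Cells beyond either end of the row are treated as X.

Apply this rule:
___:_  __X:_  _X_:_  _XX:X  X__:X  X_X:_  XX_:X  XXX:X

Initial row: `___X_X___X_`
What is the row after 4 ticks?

XXXX_____X_

X_____X____
XX_____X___
XXX_____X__
XXXX_____X_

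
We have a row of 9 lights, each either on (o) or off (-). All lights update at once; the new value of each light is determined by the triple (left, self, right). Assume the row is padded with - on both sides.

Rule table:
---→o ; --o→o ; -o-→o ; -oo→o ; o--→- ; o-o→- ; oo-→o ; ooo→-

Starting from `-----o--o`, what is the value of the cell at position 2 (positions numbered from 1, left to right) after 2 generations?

-

oooooo-oo
o----o-oo
position 2 holds -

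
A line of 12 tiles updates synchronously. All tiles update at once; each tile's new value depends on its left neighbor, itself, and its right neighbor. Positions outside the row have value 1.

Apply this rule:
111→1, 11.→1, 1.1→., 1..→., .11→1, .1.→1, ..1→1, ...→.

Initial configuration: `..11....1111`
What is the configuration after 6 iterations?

iteration 1: .111...11111
iteration 2: .111..111111
iteration 3: .111.1111111
iteration 4: .111.1111111  (fixed point — unchanged through iteration 6)

.111.1111111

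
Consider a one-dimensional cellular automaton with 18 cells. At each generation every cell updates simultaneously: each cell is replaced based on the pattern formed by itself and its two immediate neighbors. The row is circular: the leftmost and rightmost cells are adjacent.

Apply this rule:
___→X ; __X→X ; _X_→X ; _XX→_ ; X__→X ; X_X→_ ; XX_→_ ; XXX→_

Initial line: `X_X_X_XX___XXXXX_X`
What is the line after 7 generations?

generation 1: __X_X___XXX_______
generation 2: XXX_XXXX___XXXXXXX
generation 3: ________XXX_______
generation 4: XXXXXXXX___XXXXXXX
generation 5: ________XXX_______  (repeats generation 3; period 2)
generation 7: ________XXX_______

________XXX_______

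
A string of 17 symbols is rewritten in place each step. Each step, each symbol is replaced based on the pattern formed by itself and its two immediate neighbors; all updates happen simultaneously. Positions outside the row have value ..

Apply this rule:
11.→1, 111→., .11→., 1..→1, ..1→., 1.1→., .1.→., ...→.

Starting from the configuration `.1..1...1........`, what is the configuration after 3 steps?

....1..1...1.....

step 1: ..1..1...1.......
step 2: ...1..1...1......
step 3: ....1..1...1.....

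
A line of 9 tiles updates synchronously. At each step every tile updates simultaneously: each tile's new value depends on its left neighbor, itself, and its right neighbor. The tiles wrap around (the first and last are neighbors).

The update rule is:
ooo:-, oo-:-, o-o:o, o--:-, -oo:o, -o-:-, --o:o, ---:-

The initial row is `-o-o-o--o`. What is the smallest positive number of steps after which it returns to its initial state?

o-o-o--o-
-o-o--o-o
o-o--o-o-
-o--o-o-o
o--o-o-o-
--o-o-o-o
-o-o-o-o-
o-o-o-o--
-o-o-o--o

9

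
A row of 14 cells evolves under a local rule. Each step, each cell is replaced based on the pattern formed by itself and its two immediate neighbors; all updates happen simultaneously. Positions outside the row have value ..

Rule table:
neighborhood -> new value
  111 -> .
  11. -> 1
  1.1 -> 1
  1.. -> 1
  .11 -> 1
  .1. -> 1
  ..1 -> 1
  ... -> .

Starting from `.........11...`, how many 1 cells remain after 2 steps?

step 1: ........1111..
step 2: .......11..11.
count of 1: 4

4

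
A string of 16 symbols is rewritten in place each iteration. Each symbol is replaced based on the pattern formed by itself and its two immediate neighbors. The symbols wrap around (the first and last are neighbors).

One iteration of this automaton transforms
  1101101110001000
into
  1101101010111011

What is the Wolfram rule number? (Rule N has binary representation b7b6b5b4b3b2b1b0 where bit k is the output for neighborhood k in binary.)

79

position 7: 111 → 0  (bit 7 = 0)
position 1: 110 → 1  (bit 6 = 1)
position 2: 101 → 0  (bit 5 = 0)
position 9: 100 → 0  (bit 4 = 0)
position 0: 011 → 1  (bit 3 = 1)
position 12: 010 → 1  (bit 2 = 1)
position 11: 001 → 1  (bit 1 = 1)
position 10: 000 → 1  (bit 0 = 1)
bits b7..b0 = 01001111 = 79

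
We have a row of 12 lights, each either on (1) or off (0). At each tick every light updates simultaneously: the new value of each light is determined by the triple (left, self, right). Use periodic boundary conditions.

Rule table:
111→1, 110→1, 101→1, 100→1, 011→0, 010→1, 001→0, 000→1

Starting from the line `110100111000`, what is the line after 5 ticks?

011110011110
001111001111
100111100111
110011110011
111001111001

111001111001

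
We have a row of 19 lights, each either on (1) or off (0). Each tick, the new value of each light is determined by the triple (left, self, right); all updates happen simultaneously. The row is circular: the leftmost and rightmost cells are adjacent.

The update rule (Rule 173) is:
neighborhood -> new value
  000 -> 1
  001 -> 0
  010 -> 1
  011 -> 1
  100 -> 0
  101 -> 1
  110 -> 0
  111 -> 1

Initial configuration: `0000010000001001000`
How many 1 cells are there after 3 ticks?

tick 1: 1111010111101001011
tick 2: 1110111111011001111
tick 3: 1101111110110001111
count of 1: 14

14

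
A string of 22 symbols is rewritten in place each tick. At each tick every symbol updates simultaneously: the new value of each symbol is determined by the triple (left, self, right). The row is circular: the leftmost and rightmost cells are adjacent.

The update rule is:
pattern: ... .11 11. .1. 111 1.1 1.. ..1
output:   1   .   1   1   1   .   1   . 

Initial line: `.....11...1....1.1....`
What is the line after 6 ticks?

111111111..1..11..11..

1111..111.1111.1.11111
11111..11..111.1..1111
111111..11..11.11..111
1111111..11..1..11..11
11111111..11.11..11..1
111111111..1..11..11..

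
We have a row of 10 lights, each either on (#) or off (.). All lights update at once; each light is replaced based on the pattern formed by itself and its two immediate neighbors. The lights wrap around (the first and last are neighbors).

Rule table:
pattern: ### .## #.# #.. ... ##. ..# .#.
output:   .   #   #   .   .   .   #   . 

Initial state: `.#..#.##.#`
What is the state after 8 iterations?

#..#.##.#.
..#.##.#.#
.#.##.#.#.
#.##.#.#..
.##.#.#..#
##.#.#..#.
#.#.#..#.#
.#.#..#.##

.#.#..#.##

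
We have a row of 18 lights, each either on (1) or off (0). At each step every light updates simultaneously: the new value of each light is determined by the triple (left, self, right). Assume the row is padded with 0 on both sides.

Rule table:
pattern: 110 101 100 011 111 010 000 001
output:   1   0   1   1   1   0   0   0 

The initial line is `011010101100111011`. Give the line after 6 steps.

011111101110111011

011000001110111011
011100001110111011
011110001110111011
011111001110111011
011111101110111011
011111101110111011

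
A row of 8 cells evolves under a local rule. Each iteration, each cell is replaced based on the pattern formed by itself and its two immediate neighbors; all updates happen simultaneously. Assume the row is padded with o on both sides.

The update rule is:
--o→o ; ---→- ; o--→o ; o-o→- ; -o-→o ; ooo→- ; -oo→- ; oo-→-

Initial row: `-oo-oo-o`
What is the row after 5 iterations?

iteration 1: --------
iteration 2: o------o
iteration 3: -o----o-
iteration 4: -oo--oo-
iteration 5: ---oo---

---oo---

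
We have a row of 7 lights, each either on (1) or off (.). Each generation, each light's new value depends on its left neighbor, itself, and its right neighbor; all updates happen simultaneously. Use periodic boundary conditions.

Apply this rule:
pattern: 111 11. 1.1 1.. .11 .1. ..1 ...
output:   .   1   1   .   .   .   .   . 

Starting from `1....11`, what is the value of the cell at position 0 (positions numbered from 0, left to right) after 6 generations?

1......
.......
.......  (fixed point — unchanged through generation 6)
position 0 holds .

.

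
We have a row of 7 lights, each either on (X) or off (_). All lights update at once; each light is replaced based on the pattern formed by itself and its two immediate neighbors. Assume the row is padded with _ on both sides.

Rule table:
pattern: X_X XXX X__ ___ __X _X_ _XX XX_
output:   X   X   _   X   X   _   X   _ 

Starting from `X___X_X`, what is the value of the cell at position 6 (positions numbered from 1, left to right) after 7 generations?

X

__XX_X_
XXX_X__
XX_X__X
X_X__X_
_X__X__
X__X__X
__X__X_
position 6 holds X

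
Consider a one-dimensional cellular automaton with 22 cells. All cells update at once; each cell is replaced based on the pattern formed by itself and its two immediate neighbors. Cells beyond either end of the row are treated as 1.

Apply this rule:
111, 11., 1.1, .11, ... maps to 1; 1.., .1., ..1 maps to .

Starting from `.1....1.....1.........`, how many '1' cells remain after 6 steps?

1..11...111...1111111.
1..11.1.111.1.11111111
1..111.11111.111111111
1..1111111111111111111
1..1111111111111111111  (fixed point — unchanged through step 6)
count of 1: 20

20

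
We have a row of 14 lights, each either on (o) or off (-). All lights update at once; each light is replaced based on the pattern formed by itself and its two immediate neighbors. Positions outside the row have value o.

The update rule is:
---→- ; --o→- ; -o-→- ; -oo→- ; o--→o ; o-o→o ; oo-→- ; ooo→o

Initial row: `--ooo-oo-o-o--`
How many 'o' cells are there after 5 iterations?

o--o-o--o-o-o-
-o--o-o--o-o-o
o-o--o-o--o-o-
-o-o--o-o--o-o
o-o-o--o-o--o-
count of o: 6

6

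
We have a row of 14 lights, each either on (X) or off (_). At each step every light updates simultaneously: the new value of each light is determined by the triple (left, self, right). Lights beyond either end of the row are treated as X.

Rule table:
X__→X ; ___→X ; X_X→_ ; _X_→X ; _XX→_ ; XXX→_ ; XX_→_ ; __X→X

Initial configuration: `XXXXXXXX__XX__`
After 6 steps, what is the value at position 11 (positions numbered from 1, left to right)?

X

________XX__XX
XXXXXXXX__XX__  (repeats step 0; period 2)
step 6: XXXXXXXX__XX__
position 11 holds X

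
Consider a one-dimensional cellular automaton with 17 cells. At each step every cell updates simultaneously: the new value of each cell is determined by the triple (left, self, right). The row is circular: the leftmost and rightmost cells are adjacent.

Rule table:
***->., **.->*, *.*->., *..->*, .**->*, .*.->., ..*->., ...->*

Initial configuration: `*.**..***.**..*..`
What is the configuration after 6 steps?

**..*......****..

..***.*.*.***..*.
*.*.*.....*.**..*
*....****...***.*
****.*..***.*.*.*
...*..*.*.*.....*
**..*......****..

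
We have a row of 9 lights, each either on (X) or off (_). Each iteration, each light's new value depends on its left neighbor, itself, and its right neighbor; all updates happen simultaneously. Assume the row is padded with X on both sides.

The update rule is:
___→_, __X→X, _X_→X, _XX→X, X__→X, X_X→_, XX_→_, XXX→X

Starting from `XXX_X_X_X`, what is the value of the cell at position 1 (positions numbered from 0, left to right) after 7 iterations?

XX__X_X_X
X_XXX_X_X
__XX__X_X
XXX_XXX_X
XX__XX__X
X_XXX_XXX
__XX__XXX
position 1 holds _

_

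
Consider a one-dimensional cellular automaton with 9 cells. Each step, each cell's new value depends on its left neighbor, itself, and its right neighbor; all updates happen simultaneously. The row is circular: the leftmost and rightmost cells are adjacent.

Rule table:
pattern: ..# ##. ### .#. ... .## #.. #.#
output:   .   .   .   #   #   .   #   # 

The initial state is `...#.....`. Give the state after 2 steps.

..#......

step 1: ##.######
step 2: ..#......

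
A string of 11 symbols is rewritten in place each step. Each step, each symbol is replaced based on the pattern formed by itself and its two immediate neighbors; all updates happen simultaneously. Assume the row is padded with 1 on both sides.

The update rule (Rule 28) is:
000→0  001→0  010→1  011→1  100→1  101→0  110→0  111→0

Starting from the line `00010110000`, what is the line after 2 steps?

01010101100

10010101000
01010101100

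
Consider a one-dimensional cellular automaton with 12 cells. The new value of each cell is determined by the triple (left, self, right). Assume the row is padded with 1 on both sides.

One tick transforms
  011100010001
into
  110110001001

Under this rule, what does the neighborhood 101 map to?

At position 0 the neighborhood is 101; the next row has 1 there.

1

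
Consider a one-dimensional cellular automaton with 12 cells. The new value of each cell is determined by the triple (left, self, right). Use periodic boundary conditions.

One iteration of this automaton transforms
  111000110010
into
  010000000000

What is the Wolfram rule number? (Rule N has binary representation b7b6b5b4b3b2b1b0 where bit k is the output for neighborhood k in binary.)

position 1: 111 → 1  (bit 7 = 1)
position 2: 110 → 0  (bit 6 = 0)
position 11: 101 → 0  (bit 5 = 0)
position 3: 100 → 0  (bit 4 = 0)
position 0: 011 → 0  (bit 3 = 0)
position 10: 010 → 0  (bit 2 = 0)
position 5: 001 → 0  (bit 1 = 0)
position 4: 000 → 0  (bit 0 = 0)
bits b7..b0 = 10000000 = 128

128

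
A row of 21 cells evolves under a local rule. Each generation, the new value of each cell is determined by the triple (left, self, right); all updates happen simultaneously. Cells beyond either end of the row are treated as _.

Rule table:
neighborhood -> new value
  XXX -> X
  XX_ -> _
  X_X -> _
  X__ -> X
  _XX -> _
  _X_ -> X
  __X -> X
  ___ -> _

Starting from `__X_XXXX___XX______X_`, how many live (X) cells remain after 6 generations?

_XX__XX_X_X__X____XXX
X__XX___X_XXXXX__X_X_
XXX__X_XX__XXX_XXX_XX
_X_XXX___XX_X___X____
XX__X_X_X___XX_XXX___
__XXX_X_XX_X____X_X__
count of X: 9

9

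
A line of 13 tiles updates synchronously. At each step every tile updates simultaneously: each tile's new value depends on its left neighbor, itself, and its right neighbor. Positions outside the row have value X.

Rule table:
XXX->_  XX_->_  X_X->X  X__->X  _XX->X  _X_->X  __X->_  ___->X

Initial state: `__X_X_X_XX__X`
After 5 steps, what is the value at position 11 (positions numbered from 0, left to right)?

_

X_XXXXXXX_X_X
_XX______XXXX
XX_XXXXX_X___
__XX____XXXX_
X_X_XXX_X___X
position 11 holds _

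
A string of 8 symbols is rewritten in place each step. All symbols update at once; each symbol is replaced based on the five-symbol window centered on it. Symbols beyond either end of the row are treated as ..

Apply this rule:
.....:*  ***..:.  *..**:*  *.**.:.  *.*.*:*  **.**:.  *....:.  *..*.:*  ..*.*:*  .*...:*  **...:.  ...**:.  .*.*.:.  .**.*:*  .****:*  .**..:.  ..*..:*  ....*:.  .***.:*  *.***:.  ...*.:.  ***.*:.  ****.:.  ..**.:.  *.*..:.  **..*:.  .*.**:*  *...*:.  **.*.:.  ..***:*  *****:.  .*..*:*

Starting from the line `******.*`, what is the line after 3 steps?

**..**..

**......
....****
**..**..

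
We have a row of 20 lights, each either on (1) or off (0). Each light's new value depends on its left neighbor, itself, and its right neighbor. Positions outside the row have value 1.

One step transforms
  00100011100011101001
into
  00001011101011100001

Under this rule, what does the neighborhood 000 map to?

1

At position 4 the neighborhood is 000; the next row has 1 there.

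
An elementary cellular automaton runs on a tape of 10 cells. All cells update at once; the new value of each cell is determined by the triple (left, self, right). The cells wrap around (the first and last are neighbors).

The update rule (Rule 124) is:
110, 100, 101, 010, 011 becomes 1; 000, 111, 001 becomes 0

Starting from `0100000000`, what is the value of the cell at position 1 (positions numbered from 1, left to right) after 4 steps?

0

step 1: 0110000000
step 2: 0111000000
step 3: 0101100000
step 4: 0111110000
position 1 holds 0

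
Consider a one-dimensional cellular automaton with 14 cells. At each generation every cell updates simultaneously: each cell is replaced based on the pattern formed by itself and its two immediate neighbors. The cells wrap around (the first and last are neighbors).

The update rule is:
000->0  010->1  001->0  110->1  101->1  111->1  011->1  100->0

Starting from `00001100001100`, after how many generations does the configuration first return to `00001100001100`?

generation 1: 00001100001100

1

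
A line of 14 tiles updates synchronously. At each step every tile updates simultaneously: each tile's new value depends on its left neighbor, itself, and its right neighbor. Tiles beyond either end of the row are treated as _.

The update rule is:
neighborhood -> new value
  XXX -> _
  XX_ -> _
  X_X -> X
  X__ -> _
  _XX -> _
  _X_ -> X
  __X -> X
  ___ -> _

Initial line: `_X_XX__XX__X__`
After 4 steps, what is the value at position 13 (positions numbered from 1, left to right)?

_

XXX___X___XX__
_____XX__X____
____X___XX____
___XX__X______
position 13 holds _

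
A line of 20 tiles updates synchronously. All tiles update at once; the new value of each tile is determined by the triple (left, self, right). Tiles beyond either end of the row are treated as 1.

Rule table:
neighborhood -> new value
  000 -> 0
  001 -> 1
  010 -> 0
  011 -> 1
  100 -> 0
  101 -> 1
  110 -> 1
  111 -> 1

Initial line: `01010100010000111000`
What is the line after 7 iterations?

11110001111111111111

iteration 1: 10101000100001111001
iteration 2: 11010001000011111011
iteration 3: 11100010000111111111
iteration 4: 11100100001111111111
iteration 5: 11101000011111111111
iteration 6: 11110000111111111111
iteration 7: 11110001111111111111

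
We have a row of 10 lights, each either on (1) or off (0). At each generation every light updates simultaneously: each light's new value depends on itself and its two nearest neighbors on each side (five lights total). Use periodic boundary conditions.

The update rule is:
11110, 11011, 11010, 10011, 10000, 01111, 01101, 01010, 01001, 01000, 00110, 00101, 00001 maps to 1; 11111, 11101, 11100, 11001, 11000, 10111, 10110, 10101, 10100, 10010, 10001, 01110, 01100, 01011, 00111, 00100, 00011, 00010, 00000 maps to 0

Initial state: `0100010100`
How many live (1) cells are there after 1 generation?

generation 1: 0010011010
count of 1: 4

4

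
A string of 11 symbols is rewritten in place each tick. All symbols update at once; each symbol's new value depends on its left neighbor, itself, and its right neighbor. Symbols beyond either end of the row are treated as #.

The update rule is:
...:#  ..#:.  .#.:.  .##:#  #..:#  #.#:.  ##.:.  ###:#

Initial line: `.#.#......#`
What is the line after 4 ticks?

#.#.##....#

....#####.#
###.####..#
##..###.#.#
#.#.##....#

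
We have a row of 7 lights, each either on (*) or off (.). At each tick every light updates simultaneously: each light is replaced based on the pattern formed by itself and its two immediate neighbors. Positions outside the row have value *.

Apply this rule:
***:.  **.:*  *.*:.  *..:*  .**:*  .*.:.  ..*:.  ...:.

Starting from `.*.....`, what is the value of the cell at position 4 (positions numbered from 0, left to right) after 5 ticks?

tick 1: ..*....
tick 2: *..*...
tick 3: **..*..
tick 4: .**..*.
tick 5: .***...
position 4 holds .

.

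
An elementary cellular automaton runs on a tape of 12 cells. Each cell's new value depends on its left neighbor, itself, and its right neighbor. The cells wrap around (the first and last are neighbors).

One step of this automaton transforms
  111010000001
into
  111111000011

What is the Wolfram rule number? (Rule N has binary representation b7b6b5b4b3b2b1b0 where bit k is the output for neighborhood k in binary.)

position 0: 111 → 1  (bit 7 = 1)
position 2: 110 → 1  (bit 6 = 1)
position 3: 101 → 1  (bit 5 = 1)
position 5: 100 → 1  (bit 4 = 1)
position 11: 011 → 1  (bit 3 = 1)
position 4: 010 → 1  (bit 2 = 1)
position 10: 001 → 1  (bit 1 = 1)
position 6: 000 → 0  (bit 0 = 0)
bits b7..b0 = 11111110 = 254

254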